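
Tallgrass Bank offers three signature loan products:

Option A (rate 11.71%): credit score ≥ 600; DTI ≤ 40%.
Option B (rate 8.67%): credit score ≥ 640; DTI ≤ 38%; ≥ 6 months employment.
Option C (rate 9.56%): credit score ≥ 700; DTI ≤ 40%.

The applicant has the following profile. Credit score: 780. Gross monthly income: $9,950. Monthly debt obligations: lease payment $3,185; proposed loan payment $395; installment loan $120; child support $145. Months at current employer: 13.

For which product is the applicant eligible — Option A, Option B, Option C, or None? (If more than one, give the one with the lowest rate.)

Option C

Total debts = (3,185 + 395 + 120 + 145) = 3,845; DTI = 3,845/9,950 = 38.6%.
Option A: score 780 ≥ 600; DTI 38.6% ≤ 40% → qualifies.
Option B: score 780 ≥ 640; DTI 38.6% > 38%; employment 13 ≥ 6 mo → does not qualify.
Option C: score 780 ≥ 700; DTI 38.6% ≤ 40% → qualifies.
Qualifying: Option A, Option C. Lowest rate is 9.56% → Option C.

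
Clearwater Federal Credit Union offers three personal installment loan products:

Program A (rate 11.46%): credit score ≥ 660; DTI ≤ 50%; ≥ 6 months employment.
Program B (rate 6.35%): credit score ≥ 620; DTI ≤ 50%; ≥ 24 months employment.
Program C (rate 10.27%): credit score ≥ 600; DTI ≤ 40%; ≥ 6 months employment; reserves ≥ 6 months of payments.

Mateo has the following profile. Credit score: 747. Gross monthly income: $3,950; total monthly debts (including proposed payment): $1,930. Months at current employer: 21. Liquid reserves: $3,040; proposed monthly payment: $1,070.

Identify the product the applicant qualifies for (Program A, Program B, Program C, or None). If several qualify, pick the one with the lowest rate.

DTI = 1,930/3,950 = 48.9%.
Reserves = 3,040/1,070 = 2.8 months.
Program A: score 747 ≥ 660; DTI 48.9% ≤ 50%; employment 21 ≥ 6 mo → qualifies.
Program B: score 747 ≥ 620; DTI 48.9% ≤ 50%; employment 21 < 24 mo → does not qualify.
Program C: score 747 ≥ 600; DTI 48.9% > 40%; employment 21 ≥ 6 mo; reserves 2.8 < 6 mo → does not qualify.

Program A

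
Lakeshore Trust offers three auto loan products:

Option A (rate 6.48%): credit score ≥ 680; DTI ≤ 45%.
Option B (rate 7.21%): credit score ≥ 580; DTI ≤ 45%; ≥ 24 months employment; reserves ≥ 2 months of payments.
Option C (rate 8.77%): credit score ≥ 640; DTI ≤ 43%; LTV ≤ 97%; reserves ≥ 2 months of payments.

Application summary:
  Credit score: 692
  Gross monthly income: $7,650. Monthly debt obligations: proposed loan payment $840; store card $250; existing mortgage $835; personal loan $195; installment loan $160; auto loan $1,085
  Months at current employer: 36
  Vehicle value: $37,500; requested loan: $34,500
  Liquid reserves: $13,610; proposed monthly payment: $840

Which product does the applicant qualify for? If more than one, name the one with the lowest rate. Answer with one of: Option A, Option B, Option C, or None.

Option A

Total debts = (840 + 250 + 835 + 195 + 160 + 1,085) = 3,365; DTI = 3,365/7,650 = 44%.
LTV = 34,500/37,500 = 92%.
Reserves = 13,610/840 = 16.2 months.
Option A: score 692 ≥ 680; DTI 44% ≤ 45% → qualifies.
Option B: score 692 ≥ 580; DTI 44% ≤ 45%; employment 36 ≥ 24 mo; reserves 16.2 ≥ 2 mo → qualifies.
Option C: score 692 ≥ 640; DTI 44% > 43%; LTV 92% ≤ 97%; reserves 16.2 ≥ 2 mo → does not qualify.
Qualifying: Option A, Option B. Lowest rate is 6.48% → Option A.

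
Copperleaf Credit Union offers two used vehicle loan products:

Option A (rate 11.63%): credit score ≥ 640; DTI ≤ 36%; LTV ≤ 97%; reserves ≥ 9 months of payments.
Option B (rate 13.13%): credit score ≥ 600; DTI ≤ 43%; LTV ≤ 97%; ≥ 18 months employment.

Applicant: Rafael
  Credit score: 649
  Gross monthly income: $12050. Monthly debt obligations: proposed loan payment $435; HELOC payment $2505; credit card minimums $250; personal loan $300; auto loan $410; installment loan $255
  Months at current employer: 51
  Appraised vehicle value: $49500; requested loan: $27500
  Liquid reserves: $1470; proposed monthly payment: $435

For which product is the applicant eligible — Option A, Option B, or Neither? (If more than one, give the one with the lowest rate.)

Total debts = (435 + 2,505 + 250 + 300 + 410 + 255) = 4,155; DTI = 4,155/12,050 = 34.5%.
LTV = 27,500/49,500 = 55.6%.
Reserves = 1,470/435 = 3.4 months.
Option A: score 649 ≥ 640; DTI 34.5% ≤ 36%; LTV 55.6% ≤ 97%; reserves 3.4 < 9 mo → does not qualify.
Option B: score 649 ≥ 600; DTI 34.5% ≤ 43%; LTV 55.6% ≤ 97%; employment 51 ≥ 18 mo → qualifies.

Option B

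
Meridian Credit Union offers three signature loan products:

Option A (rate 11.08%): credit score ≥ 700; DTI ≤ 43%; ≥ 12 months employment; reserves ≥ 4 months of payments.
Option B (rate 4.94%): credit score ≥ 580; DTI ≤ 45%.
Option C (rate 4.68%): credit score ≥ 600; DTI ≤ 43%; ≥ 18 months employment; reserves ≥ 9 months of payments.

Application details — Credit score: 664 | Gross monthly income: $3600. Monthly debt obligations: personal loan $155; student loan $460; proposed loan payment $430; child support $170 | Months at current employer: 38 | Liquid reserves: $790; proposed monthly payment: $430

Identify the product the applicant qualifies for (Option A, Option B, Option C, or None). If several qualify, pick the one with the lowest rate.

Option B

Total debts = (155 + 460 + 430 + 170) = 1,215; DTI = 1,215/3,600 = 33.8%.
Reserves = 790/430 = 1.8 months.
Option A: score 664 < 700; DTI 33.8% ≤ 43%; employment 38 ≥ 12 mo; reserves 1.8 < 4 mo → does not qualify.
Option B: score 664 ≥ 580; DTI 33.8% ≤ 45% → qualifies.
Option C: score 664 ≥ 600; DTI 33.8% ≤ 43%; employment 38 ≥ 18 mo; reserves 1.8 < 9 mo → does not qualify.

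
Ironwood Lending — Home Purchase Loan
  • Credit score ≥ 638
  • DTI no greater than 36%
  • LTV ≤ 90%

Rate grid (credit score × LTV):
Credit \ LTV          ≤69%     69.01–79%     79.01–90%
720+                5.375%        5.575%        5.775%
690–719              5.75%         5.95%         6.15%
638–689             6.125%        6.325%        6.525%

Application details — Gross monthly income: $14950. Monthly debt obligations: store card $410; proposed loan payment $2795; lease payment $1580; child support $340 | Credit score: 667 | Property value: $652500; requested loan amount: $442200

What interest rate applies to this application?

6.125%

Credit score 667 ≥ 638; Total monthly debts = (410 + 2,795 + 1,580 + 340) = 5,125. DTI = 5,125/14,950 = 34.3% ≤ 36%
LTV = 442,200/652,500 = 67.8% ≤ 90%
Row: 667 falls in 638–689. Column: 67.8% falls in ≤69%. Rate = 6.125%.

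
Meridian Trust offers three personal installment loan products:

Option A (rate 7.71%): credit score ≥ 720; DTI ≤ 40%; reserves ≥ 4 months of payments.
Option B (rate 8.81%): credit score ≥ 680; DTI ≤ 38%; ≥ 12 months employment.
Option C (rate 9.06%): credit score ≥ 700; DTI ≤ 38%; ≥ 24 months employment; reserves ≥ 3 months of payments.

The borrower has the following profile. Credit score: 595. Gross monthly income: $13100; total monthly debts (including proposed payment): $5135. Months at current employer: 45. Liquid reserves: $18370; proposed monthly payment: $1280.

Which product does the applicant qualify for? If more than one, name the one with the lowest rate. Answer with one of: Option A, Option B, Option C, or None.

DTI = 5,135/13,100 = 39.2%.
Reserves = 18,370/1,280 = 14.4 months.
Option A: score 595 < 720; DTI 39.2% ≤ 40%; reserves 14.4 ≥ 4 mo → does not qualify.
Option B: score 595 < 680; DTI 39.2% > 38%; employment 45 ≥ 12 mo → does not qualify.
Option C: score 595 < 700; DTI 39.2% > 38%; employment 45 ≥ 24 mo; reserves 14.4 ≥ 3 mo → does not qualify.

None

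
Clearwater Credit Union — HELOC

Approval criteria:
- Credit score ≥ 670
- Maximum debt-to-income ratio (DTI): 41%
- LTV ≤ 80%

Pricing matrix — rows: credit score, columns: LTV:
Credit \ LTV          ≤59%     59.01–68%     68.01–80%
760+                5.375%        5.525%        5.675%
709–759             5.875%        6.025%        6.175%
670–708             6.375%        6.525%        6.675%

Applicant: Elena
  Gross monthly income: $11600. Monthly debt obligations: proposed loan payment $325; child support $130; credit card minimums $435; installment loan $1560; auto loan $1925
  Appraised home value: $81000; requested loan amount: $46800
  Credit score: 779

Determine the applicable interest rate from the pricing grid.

Credit score 779 ≥ 670; Total monthly debts = (325 + 130 + 435 + 1,560 + 1,925) = 4,375. Debt-to-income = 4,375/11,600 = 37.7% — meets 41% limit
LTV: 46,800 ÷ 81,000 = 57.8%, within 80% cap
Score 779 is in the 760+ band; LTV 57.8% is in the ≤59% band → 5.375%.

5.375%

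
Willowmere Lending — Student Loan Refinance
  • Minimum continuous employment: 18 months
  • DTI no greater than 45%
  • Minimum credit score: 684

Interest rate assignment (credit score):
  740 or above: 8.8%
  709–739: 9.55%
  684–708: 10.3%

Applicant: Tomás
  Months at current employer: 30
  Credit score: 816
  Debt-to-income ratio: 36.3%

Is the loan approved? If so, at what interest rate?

Approved at 8.8%

Credit score 816 ≥ 684 (meets minimum)
DTI 36.3% ≤ 45%
Employment 30 ≥ 18 months
All requirements met. Score 816 falls in the 740 or above tier → 8.8%.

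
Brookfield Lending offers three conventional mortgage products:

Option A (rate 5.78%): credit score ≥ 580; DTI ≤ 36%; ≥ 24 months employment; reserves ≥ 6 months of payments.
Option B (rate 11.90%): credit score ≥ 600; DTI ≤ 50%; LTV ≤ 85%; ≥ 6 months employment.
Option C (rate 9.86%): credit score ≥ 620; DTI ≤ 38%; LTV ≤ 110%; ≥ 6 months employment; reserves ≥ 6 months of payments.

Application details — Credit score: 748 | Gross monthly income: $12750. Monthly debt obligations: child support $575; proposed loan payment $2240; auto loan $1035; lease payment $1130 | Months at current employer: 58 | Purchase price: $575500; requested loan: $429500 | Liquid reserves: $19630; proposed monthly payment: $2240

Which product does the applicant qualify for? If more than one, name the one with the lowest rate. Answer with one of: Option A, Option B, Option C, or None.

Total debts = (575 + 2,240 + 1,035 + 1,130) = 4,980; DTI = 4,980/12,750 = 39.1%.
LTV = 429,500/575,500 = 74.6%.
Reserves = 19,630/2,240 = 8.8 months.
Option A: score 748 ≥ 580; DTI 39.1% > 36%; employment 58 ≥ 24 mo; reserves 8.8 ≥ 6 mo → does not qualify.
Option B: score 748 ≥ 600; DTI 39.1% ≤ 50%; LTV 74.6% ≤ 85%; employment 58 ≥ 6 mo → qualifies.
Option C: score 748 ≥ 620; DTI 39.1% > 38%; LTV 74.6% ≤ 110%; employment 58 ≥ 6 mo; reserves 8.8 ≥ 6 mo → does not qualify.

Option B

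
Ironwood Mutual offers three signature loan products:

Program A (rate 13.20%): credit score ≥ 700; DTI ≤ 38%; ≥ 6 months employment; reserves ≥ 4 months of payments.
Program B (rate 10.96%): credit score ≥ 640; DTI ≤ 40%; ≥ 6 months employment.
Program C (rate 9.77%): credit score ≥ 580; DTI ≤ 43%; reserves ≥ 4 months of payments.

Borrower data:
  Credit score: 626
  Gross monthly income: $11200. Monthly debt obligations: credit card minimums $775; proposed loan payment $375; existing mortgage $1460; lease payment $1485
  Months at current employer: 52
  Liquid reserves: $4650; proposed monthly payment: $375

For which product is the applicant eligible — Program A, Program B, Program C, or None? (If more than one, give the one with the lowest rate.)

Program C

Total debts = (775 + 375 + 1,460 + 1,485) = 4,095; DTI = 4,095/11,200 = 36.6%.
Reserves = 4,650/375 = 12.4 months.
Program A: score 626 < 700; DTI 36.6% ≤ 38%; employment 52 ≥ 6 mo; reserves 12.4 ≥ 4 mo → does not qualify.
Program B: score 626 < 640; DTI 36.6% ≤ 40%; employment 52 ≥ 6 mo → does not qualify.
Program C: score 626 ≥ 580; DTI 36.6% ≤ 43%; reserves 12.4 ≥ 4 mo → qualifies.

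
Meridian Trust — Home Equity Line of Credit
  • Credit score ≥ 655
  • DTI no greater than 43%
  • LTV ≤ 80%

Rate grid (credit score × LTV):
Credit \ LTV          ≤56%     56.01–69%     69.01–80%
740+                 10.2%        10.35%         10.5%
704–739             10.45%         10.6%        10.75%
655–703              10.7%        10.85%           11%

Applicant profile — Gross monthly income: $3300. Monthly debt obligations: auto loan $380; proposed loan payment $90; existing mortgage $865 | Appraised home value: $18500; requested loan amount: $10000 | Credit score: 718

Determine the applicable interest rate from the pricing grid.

Credit score 718 ≥ 655; Total monthly debts = (380 + 90 + 865) = 1,335. DTI: 1,335 ÷ 3,300 = 40.5%, within the 43% cap
LTV = 10,000/18,500 = 54.1% ≤ 80%
Row: 718 falls in 704–739. Column: 54.1% falls in ≤56%. Rate = 10.45%.

10.45%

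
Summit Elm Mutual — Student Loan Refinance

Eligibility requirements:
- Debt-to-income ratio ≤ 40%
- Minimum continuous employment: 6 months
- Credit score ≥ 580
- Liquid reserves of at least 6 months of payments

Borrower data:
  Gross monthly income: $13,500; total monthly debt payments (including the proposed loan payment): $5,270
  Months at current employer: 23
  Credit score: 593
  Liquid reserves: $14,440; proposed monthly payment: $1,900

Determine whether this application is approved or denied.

Approved

DTI: 5,270 ÷ 13,500 = 39%, within the 40% cap
Employment 23 ≥ 6 months
Credit score 593 ≥ 580 (meets)
Reserves = 14,440/1,900 = 7.6 months ≥ 6
All criteria satisfied.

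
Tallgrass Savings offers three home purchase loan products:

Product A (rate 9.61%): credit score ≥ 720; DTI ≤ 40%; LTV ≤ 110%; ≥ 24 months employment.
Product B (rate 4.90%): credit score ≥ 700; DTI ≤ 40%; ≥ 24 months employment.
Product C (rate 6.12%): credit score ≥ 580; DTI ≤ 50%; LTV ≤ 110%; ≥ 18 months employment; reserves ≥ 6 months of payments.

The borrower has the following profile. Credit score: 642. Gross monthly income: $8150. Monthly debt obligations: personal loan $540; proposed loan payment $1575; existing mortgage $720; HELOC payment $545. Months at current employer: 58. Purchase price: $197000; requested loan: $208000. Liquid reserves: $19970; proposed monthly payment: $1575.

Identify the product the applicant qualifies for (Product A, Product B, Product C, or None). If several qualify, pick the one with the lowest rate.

Total debts = (540 + 1,575 + 720 + 545) = 3,380; DTI = 3,380/8,150 = 41.5%.
LTV = 208,000/197,000 = 105.6%.
Reserves = 19,970/1,575 = 12.7 months.
Product A: score 642 < 720; DTI 41.5% > 40%; LTV 105.6% ≤ 110%; employment 58 ≥ 24 mo → does not qualify.
Product B: score 642 < 700; DTI 41.5% > 40%; employment 58 ≥ 24 mo → does not qualify.
Product C: score 642 ≥ 580; DTI 41.5% ≤ 50%; LTV 105.6% ≤ 110%; employment 58 ≥ 18 mo; reserves 12.7 ≥ 6 mo → qualifies.

Product C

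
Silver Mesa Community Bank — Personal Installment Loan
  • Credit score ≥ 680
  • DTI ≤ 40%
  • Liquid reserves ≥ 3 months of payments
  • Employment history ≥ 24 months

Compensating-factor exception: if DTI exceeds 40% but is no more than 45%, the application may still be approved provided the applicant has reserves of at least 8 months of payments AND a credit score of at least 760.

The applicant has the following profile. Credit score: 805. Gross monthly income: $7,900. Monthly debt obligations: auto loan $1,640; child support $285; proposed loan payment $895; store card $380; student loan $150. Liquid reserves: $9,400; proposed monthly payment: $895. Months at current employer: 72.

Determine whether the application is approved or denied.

Credit score 805 ≥ 680 (meets base)
Total debts = (1,640 + 285 + 895 + 380 + 150) = 3,350. DTI: 3,350 ÷ 7,900 = 42.4%, over the 40% base limit.
Liquid reserves cover 9,400/895 = 10.5 months — ≥ 3 required
Employment 72 ≥ 24 months
42.4% falls in the override range (40%–45%), so the compensating-factor test applies.
Override check — reserves: 10.5 mo (ok); score: 805 (ok).
Both compensating conditions met → exception applies.

Approved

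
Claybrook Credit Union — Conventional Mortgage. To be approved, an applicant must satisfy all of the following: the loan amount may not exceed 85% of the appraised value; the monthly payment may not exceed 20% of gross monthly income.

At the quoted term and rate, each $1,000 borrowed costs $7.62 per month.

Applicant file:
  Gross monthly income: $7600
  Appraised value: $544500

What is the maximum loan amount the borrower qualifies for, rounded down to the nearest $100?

Payment cap: 20% × $7,600 = $1,520/month.
At $7.62 per $1,000, that supports 1,520/7.62 × 1,000 ≈ $199,475 → $199,400.
LTV cap: 85% × $544,500 = $462,825 → $462,800.
Binding constraint: payment-to-income.

$199,400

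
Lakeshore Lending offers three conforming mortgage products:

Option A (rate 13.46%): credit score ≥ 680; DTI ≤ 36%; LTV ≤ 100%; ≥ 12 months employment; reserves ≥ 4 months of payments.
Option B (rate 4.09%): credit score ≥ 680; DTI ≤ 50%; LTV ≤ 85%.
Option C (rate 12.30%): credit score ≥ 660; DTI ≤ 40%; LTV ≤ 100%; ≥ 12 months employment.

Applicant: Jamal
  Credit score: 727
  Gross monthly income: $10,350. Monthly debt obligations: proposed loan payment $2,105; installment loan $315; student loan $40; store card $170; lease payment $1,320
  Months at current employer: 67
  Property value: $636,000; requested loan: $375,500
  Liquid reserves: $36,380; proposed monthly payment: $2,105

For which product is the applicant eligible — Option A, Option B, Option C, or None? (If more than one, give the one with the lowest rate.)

Option B

Total debts = (2,105 + 315 + 40 + 170 + 1,320) = 3,950; DTI = 3,950/10,350 = 38.2%.
LTV = 375,500/636,000 = 59%.
Reserves = 36,380/2,105 = 17.3 months.
Option A: score 727 ≥ 680; DTI 38.2% > 36%; LTV 59% ≤ 100%; employment 67 ≥ 12 mo; reserves 17.3 ≥ 4 mo → does not qualify.
Option B: score 727 ≥ 680; DTI 38.2% ≤ 50%; LTV 59% ≤ 85% → qualifies.
Option C: score 727 ≥ 660; DTI 38.2% ≤ 40%; LTV 59% ≤ 100%; employment 67 ≥ 12 mo → qualifies.
Qualifying: Option B, Option C. Lowest rate is 4.09% → Option B.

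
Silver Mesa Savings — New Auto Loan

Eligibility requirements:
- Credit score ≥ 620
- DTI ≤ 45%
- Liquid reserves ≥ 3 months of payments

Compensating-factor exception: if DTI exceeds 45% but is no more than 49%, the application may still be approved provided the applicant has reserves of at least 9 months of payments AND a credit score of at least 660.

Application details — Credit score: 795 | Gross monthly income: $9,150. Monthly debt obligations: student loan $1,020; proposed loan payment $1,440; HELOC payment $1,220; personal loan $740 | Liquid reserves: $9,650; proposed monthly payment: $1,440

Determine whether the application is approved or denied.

Denied

Credit score 795 ≥ 620 (meets base)
Total debts = (1,020 + 1,440 + 1,220 + 740) = 4,420. DTI: 4,420 ÷ 9,150 = 48.3%, over the 45% base limit.
Reserves = 9,650/1,440 = 6.7 months ≥ 3
DTI 48.3% is within the 45%–49% exception band; checking compensating factors.
Reserves 6.7 < 9 months; credit score 795 ≥ 660.
Override conditions not both satisfied; exception does not apply.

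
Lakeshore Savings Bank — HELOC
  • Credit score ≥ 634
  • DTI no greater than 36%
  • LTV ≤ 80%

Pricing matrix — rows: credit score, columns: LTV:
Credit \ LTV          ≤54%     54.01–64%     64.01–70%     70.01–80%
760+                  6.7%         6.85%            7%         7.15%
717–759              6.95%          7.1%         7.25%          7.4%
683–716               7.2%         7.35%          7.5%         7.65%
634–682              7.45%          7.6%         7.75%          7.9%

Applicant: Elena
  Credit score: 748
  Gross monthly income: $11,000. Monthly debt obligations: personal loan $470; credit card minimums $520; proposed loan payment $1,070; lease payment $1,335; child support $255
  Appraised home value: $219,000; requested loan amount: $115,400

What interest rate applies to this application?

6.95%

Credit score 748 ≥ 634; Total monthly debts = (470 + 520 + 1,070 + 1,335 + 255) = 3,650. Debt-to-income = 3,650/11,000 = 33.2% — meets 36% limit
LTV: 115,400 ÷ 219,000 = 52.7%, within 80% cap
Row: 748 falls in 717–759. Column: 52.7% falls in ≤54%. Rate = 6.95%.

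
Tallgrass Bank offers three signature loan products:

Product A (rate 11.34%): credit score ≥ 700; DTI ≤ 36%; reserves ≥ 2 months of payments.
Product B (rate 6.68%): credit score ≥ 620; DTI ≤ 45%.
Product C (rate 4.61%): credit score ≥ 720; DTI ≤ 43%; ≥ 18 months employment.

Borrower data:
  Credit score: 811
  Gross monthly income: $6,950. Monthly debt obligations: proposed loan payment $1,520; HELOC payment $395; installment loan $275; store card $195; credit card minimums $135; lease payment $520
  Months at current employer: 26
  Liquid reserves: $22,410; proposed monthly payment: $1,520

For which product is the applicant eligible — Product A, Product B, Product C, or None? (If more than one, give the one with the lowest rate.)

Product B

Total debts = (1,520 + 395 + 275 + 195 + 135 + 520) = 3,040; DTI = 3,040/6,950 = 43.7%.
Reserves = 22,410/1,520 = 14.7 months.
Product A: score 811 ≥ 700; DTI 43.7% > 36%; reserves 14.7 ≥ 2 mo → does not qualify.
Product B: score 811 ≥ 620; DTI 43.7% ≤ 45% → qualifies.
Product C: score 811 ≥ 720; DTI 43.7% > 43%; employment 26 ≥ 18 mo → does not qualify.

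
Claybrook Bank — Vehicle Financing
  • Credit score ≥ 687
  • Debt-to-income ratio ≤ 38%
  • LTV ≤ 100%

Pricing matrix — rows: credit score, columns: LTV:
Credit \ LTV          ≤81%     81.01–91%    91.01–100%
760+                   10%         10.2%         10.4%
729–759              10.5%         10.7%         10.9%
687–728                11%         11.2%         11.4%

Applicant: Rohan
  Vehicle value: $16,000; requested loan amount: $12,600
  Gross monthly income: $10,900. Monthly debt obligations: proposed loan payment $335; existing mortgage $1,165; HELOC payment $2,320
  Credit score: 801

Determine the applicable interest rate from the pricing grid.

Credit score 801 ≥ 687; Total monthly debts = (335 + 1,165 + 2,320) = 3,820. Debt-to-income = 3,820/10,900 = 35% — meets 38% limit
LTV: 12,600 ÷ 16,000 = 78.8%, within 100% cap
Credit 801 → row 760+; LTV 78.8% → column ≤81%. Grid cell → 10%.

10%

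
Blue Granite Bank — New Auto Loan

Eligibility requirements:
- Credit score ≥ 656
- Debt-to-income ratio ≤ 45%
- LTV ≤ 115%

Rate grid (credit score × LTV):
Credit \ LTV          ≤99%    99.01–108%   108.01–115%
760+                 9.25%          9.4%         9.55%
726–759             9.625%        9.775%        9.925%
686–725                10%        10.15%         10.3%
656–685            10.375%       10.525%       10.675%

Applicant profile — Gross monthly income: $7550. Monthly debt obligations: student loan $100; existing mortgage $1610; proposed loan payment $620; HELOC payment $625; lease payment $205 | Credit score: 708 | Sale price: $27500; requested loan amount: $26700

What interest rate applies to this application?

10%

Credit score 708 ≥ 656; Total monthly debts = (100 + 1,610 + 620 + 625 + 205) = 3,160. DTI: 3,160 ÷ 7,550 = 41.9%, within the 45% cap
LTV = 26,700/27,500 = 97.1% ≤ 115%
Row: 708 falls in 686–725. Column: 97.1% falls in ≤99%. Rate = 10%.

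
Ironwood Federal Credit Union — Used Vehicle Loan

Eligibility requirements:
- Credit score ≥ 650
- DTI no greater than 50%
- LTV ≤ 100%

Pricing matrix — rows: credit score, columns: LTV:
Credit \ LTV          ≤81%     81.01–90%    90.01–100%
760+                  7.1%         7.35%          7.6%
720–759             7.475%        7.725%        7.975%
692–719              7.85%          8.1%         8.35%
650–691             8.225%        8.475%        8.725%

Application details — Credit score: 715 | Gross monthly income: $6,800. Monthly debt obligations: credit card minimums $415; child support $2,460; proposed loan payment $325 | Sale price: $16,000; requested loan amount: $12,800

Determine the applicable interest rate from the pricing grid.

7.85%

Credit score 715 ≥ 650; Total monthly debts = (415 + 2,460 + 325) = 3,200. DTI = 3,200/6,800 = 47.1% ≤ 50%
Loan-to-value = 12,800/16,000 = 80% — pass (100% max)
Credit 715 → row 692–719; LTV 80% → column ≤81%. Grid cell → 7.85%.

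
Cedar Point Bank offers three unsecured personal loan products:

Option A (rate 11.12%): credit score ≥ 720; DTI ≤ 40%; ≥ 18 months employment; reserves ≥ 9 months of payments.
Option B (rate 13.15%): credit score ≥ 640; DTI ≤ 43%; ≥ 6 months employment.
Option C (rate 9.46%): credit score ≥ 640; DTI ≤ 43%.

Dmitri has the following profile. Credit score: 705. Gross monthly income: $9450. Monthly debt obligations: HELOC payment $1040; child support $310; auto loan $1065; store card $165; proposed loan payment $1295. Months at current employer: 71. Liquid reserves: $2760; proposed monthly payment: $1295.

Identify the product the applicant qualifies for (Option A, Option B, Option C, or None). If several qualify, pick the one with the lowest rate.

Option C

Total debts = (1,040 + 310 + 1,065 + 165 + 1,295) = 3,875; DTI = 3,875/9,450 = 41%.
Reserves = 2,760/1,295 = 2.1 months.
Option A: score 705 < 720; DTI 41% > 40%; employment 71 ≥ 18 mo; reserves 2.1 < 9 mo → does not qualify.
Option B: score 705 ≥ 640; DTI 41% ≤ 43%; employment 71 ≥ 6 mo → qualifies.
Option C: score 705 ≥ 640; DTI 41% ≤ 43% → qualifies.
Qualifying: Option B, Option C. Lowest rate is 9.46% → Option C.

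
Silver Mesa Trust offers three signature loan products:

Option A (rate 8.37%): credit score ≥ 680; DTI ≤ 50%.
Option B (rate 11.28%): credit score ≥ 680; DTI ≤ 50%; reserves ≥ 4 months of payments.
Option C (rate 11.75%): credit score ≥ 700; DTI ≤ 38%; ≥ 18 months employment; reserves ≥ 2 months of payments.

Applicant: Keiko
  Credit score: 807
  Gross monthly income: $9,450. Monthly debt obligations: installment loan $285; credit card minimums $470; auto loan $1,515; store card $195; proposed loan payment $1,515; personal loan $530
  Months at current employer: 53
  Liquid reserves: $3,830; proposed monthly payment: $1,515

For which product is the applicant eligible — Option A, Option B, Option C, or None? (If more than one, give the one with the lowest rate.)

Option A

Total debts = (285 + 470 + 1,515 + 195 + 1,515 + 530) = 4,510; DTI = 4,510/9,450 = 47.7%.
Reserves = 3,830/1,515 = 2.5 months.
Option A: score 807 ≥ 680; DTI 47.7% ≤ 50% → qualifies.
Option B: score 807 ≥ 680; DTI 47.7% ≤ 50%; reserves 2.5 < 4 mo → does not qualify.
Option C: score 807 ≥ 700; DTI 47.7% > 38%; employment 53 ≥ 18 mo; reserves 2.5 ≥ 2 mo → does not qualify.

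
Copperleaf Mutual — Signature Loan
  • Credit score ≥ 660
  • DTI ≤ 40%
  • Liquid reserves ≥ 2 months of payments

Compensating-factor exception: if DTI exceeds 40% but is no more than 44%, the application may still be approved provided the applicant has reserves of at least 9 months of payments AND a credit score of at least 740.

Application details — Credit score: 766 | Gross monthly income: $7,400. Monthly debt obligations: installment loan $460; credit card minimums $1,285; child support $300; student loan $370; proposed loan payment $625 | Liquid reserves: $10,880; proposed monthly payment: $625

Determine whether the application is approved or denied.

Approved

Credit score 766 ≥ 660 (meets base)
Total debts = (460 + 1,285 + 300 + 370 + 625) = 3,040. DTI = 3,040/7,400 = 41.1% > 40% — standard DTI limit exceeded.
Reserves = 10,880/625 = 17.4 months ≥ 2
41.1% falls in the override range (40%–44%), so the compensating-factor test applies.
Override check — reserves: 17.4 mo (ok); score: 766 (ok).
Both compensating conditions met → exception applies.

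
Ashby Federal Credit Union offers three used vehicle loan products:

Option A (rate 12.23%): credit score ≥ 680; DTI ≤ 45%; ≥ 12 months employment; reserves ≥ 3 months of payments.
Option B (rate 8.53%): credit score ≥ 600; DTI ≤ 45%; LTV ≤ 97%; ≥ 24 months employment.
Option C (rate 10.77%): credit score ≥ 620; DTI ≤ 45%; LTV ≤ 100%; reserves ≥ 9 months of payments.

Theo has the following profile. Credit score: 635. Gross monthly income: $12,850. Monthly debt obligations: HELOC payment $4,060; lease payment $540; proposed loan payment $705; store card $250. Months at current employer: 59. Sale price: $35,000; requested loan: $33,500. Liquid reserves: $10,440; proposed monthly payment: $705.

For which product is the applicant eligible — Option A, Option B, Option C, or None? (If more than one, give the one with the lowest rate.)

Total debts = (4,060 + 540 + 705 + 250) = 5,555; DTI = 5,555/12,850 = 43.2%.
LTV = 33,500/35,000 = 95.7%.
Reserves = 10,440/705 = 14.8 months.
Option A: score 635 < 680; DTI 43.2% ≤ 45%; employment 59 ≥ 12 mo; reserves 14.8 ≥ 3 mo → does not qualify.
Option B: score 635 ≥ 600; DTI 43.2% ≤ 45%; LTV 95.7% ≤ 97%; employment 59 ≥ 24 mo → qualifies.
Option C: score 635 ≥ 620; DTI 43.2% ≤ 45%; LTV 95.7% ≤ 100%; reserves 14.8 ≥ 9 mo → qualifies.
Qualifying: Option B, Option C. Lowest rate is 8.53% → Option B.

Option B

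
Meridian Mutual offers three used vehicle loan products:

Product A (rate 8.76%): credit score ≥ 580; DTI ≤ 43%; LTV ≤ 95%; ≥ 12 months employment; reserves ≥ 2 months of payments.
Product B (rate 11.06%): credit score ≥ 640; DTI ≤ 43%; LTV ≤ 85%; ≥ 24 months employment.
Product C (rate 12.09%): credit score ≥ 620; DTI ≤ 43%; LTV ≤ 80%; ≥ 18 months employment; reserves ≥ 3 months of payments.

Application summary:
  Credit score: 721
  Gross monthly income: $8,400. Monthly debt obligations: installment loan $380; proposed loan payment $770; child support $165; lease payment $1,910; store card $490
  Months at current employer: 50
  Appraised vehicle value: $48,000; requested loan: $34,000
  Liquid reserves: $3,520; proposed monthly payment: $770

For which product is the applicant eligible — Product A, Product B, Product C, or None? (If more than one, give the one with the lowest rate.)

None

Total debts = (380 + 770 + 165 + 1,910 + 490) = 3,715; DTI = 3,715/8,400 = 44.2%.
LTV = 34,000/48,000 = 70.8%.
Reserves = 3,520/770 = 4.6 months.
Product A: score 721 ≥ 580; DTI 44.2% > 43%; LTV 70.8% ≤ 95%; employment 50 ≥ 12 mo; reserves 4.6 ≥ 2 mo → does not qualify.
Product B: score 721 ≥ 640; DTI 44.2% > 43%; LTV 70.8% ≤ 85%; employment 50 ≥ 24 mo → does not qualify.
Product C: score 721 ≥ 620; DTI 44.2% > 43%; LTV 70.8% ≤ 80%; employment 50 ≥ 18 mo; reserves 4.6 ≥ 3 mo → does not qualify.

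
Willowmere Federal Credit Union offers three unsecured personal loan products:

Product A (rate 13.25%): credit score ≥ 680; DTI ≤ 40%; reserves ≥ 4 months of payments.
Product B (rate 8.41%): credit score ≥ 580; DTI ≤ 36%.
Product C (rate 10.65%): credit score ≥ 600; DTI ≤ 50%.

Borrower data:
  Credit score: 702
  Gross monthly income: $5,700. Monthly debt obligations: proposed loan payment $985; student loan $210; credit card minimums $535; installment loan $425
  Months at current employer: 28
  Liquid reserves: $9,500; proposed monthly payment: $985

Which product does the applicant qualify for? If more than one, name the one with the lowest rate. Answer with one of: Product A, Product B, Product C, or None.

Product C

Total debts = (985 + 210 + 535 + 425) = 2,155; DTI = 2,155/5,700 = 37.8%.
Reserves = 9,500/985 = 9.6 months.
Product A: score 702 ≥ 680; DTI 37.8% ≤ 40%; reserves 9.6 ≥ 4 mo → qualifies.
Product B: score 702 ≥ 580; DTI 37.8% > 36% → does not qualify.
Product C: score 702 ≥ 600; DTI 37.8% ≤ 50% → qualifies.
Qualifying: Product A, Product C. Lowest rate is 10.65% → Product C.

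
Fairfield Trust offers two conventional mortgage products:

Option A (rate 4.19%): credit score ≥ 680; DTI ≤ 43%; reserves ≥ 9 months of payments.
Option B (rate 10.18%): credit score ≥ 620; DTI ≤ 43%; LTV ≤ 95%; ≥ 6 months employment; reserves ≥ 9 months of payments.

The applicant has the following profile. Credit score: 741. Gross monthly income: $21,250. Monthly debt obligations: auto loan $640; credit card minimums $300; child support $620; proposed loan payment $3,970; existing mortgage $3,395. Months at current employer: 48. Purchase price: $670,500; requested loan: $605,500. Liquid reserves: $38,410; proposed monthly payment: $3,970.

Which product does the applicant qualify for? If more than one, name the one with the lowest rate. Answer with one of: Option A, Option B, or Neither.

Total debts = (640 + 300 + 620 + 3,970 + 3,395) = 8,925; DTI = 8,925/21,250 = 42%.
LTV = 605,500/670,500 = 90.3%.
Reserves = 38,410/3,970 = 9.7 months.
Option A: score 741 ≥ 680; DTI 42% ≤ 43%; reserves 9.7 ≥ 9 mo → qualifies.
Option B: score 741 ≥ 620; DTI 42% ≤ 43%; LTV 90.3% ≤ 95%; employment 48 ≥ 6 mo; reserves 9.7 ≥ 9 mo → qualifies.
Qualifying: Option A, Option B. Lowest rate is 4.19% → Option A.

Option A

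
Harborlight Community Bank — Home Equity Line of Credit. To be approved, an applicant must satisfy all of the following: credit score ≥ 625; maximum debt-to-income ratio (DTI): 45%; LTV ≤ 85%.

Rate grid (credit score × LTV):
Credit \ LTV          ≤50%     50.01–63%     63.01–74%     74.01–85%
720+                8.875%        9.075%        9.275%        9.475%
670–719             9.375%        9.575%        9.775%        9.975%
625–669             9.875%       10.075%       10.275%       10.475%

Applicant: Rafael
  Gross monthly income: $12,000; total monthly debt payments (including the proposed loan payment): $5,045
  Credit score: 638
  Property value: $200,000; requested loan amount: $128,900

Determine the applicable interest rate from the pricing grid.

10.275%

Credit score 638 ≥ 625; DTI: 5,045 ÷ 12,000 = 42%, within the 45% cap
Loan-to-value = 128,900/200,000 = 64.5% — pass (85% max)
Row: 638 falls in 625–669. Column: 64.5% falls in 63.01–74%. Rate = 10.275%.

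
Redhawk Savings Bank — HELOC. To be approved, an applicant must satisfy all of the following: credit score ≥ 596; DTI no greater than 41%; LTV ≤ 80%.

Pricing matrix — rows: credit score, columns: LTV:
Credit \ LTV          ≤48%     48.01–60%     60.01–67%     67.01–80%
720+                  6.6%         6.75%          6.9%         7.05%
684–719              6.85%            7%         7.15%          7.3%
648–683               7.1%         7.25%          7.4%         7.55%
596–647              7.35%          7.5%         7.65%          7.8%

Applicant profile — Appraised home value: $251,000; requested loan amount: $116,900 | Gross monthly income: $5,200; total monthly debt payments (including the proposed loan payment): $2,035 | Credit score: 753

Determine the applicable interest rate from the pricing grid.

Credit score 753 ≥ 596; Debt-to-income = 2,035/5,200 = 39.1% — meets 41% limit
Loan-to-value = 116,900/251,000 = 46.6% — pass (80% max)
Score 753 is in the 720+ band; LTV 46.6% is in the ≤48% band → 6.6%.

6.6%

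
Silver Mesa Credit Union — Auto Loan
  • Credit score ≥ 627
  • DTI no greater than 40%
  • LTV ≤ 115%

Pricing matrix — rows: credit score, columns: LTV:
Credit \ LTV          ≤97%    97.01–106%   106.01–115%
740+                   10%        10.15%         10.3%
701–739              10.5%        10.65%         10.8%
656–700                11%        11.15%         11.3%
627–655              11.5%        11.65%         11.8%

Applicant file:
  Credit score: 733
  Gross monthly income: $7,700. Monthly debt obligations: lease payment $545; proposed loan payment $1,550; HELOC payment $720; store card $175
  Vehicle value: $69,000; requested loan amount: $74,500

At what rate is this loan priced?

10.8%

Credit score 733 ≥ 627; Total monthly debts = (545 + 1,550 + 720 + 175) = 2,990. Debt-to-income = 2,990/7,700 = 38.8% — meets 40% limit
LTV: 74,500 ÷ 69,000 = 108%, within 115% cap
Credit 733 → row 701–739; LTV 108% → column 106.01–115%. Grid cell → 10.8%.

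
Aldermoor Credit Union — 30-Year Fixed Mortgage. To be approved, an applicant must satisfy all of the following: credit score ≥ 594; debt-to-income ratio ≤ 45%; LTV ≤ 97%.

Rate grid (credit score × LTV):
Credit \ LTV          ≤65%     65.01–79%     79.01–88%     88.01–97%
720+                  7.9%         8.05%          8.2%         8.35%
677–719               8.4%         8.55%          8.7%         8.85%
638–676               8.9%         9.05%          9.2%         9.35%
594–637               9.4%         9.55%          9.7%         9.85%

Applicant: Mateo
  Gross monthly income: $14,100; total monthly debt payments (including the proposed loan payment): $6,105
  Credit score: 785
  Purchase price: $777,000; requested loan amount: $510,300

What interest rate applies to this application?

8.05%

Credit score 785 ≥ 594; DTI: 6,105 ÷ 14,100 = 43.3%, within the 45% cap
Loan-to-value = 510,300/777,000 = 65.7% — pass (97% max)
Row: 785 falls in 720+. Column: 65.7% falls in 65.01–79%. Rate = 8.05%.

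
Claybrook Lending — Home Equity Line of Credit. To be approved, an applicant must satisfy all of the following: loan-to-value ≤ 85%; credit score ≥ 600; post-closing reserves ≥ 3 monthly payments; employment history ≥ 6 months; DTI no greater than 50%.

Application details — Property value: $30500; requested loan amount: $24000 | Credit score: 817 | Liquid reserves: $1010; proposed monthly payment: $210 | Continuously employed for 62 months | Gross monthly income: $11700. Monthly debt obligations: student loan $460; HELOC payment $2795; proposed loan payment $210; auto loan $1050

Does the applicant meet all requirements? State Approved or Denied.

Approved

LTV: 24,000 ÷ 30,500 = 78.7%, within 85% cap
Credit score 817 ≥ 600 (meets)
Reserves: 1,010 ÷ 210 = 4.8 months (meets 3-month minimum)
Employment 62 ≥ 6 months
Total monthly debts = (460 + 2,795 + 210 + 1,050) = 4,515. Debt-to-income = 4,515/11,700 = 38.6% — meets 50% limit
All criteria satisfied.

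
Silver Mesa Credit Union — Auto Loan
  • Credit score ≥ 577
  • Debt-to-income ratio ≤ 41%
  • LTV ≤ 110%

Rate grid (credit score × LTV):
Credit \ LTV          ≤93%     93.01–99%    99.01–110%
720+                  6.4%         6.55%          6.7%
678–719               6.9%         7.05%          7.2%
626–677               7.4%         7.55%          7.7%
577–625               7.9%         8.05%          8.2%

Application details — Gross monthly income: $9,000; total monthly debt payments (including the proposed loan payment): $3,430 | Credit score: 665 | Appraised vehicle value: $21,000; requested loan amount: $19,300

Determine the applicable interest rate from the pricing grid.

7.4%

Credit score 665 ≥ 577; DTI: 3,430 ÷ 9,000 = 38.1%, within the 41% cap
LTV = 19,300/21,000 = 91.9% ≤ 110%
Row: 665 falls in 626–677. Column: 91.9% falls in ≤93%. Rate = 7.4%.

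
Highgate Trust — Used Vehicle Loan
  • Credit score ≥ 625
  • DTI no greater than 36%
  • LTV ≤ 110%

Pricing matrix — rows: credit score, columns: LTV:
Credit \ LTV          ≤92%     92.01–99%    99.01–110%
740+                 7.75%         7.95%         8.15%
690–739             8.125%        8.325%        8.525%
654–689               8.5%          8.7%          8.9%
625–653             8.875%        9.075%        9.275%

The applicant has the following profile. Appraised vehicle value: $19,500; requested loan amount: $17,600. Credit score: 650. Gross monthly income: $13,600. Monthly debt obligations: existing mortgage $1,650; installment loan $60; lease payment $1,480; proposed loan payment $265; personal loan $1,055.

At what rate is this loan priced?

Credit score 650 ≥ 625; Total monthly debts = (1,650 + 60 + 1,480 + 265 + 1,055) = 4,510. DTI: 4,510 ÷ 13,600 = 33.2%, within the 36% cap
LTV: 17,600 ÷ 19,500 = 90.3%, within 110% cap
Credit 650 → row 625–653; LTV 90.3% → column ≤92%. Grid cell → 8.875%.

8.875%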